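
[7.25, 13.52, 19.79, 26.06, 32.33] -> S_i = 7.25 + 6.27*i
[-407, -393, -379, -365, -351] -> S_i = -407 + 14*i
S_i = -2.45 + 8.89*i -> [-2.45, 6.44, 15.33, 24.22, 33.11]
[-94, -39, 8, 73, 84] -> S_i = Random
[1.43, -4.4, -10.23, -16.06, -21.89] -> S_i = 1.43 + -5.83*i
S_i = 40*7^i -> [40, 280, 1960, 13720, 96040]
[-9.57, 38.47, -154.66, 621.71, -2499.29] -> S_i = -9.57*(-4.02)^i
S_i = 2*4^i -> [2, 8, 32, 128, 512]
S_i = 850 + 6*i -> [850, 856, 862, 868, 874]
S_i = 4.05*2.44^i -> [4.05, 9.88, 24.11, 58.83, 143.55]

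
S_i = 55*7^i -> [55, 385, 2695, 18865, 132055]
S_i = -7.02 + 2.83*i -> [-7.02, -4.19, -1.36, 1.47, 4.3]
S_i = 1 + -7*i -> [1, -6, -13, -20, -27]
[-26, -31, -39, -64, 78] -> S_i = Random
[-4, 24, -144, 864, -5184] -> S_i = -4*-6^i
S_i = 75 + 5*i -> [75, 80, 85, 90, 95]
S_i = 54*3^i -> [54, 162, 486, 1458, 4374]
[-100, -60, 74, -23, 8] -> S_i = Random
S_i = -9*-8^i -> [-9, 72, -576, 4608, -36864]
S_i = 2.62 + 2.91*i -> [2.62, 5.53, 8.44, 11.35, 14.26]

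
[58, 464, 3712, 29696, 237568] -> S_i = 58*8^i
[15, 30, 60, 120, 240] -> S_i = 15*2^i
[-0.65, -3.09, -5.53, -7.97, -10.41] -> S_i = -0.65 + -2.44*i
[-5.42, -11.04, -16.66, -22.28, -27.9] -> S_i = -5.42 + -5.62*i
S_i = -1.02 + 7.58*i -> [-1.02, 6.56, 14.14, 21.72, 29.3]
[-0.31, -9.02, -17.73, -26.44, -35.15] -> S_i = -0.31 + -8.71*i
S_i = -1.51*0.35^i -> [-1.51, -0.53, -0.18, -0.06, -0.02]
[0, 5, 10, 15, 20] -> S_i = 0 + 5*i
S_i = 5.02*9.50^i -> [5.02, 47.69, 453.05, 4304.02, 40888.21]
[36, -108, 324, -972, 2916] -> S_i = 36*-3^i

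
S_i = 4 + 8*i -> [4, 12, 20, 28, 36]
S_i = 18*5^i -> [18, 90, 450, 2250, 11250]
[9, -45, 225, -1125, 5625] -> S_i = 9*-5^i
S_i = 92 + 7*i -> [92, 99, 106, 113, 120]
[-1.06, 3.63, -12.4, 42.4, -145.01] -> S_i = -1.06*(-3.42)^i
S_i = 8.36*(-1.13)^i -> [8.36, -9.45, 10.67, -12.06, 13.63]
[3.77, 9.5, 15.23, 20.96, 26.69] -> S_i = 3.77 + 5.73*i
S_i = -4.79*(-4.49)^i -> [-4.79, 21.51, -96.57, 433.59, -1946.8]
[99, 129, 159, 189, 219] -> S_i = 99 + 30*i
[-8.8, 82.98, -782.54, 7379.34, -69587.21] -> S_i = -8.80*(-9.43)^i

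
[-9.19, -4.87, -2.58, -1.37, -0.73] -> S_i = -9.19*0.53^i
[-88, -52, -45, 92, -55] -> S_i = Random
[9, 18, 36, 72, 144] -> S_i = 9*2^i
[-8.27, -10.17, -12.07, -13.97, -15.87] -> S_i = -8.27 + -1.90*i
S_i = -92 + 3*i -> [-92, -89, -86, -83, -80]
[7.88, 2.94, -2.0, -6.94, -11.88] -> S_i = 7.88 + -4.94*i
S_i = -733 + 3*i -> [-733, -730, -727, -724, -721]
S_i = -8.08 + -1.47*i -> [-8.08, -9.55, -11.02, -12.49, -13.96]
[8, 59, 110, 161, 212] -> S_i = 8 + 51*i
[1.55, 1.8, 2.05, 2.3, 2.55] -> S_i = 1.55 + 0.25*i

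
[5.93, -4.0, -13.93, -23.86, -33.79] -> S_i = 5.93 + -9.93*i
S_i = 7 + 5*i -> [7, 12, 17, 22, 27]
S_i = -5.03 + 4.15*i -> [-5.03, -0.88, 3.27, 7.42, 11.57]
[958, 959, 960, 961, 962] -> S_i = 958 + 1*i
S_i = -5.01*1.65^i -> [-5.01, -8.27, -13.64, -22.51, -37.13]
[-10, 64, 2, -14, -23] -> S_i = Random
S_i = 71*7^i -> [71, 497, 3479, 24353, 170471]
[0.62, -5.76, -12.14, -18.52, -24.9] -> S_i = 0.62 + -6.38*i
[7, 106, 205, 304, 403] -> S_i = 7 + 99*i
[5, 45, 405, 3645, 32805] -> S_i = 5*9^i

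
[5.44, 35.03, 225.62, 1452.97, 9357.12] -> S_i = 5.44*6.44^i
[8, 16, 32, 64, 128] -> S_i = 8*2^i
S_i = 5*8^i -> [5, 40, 320, 2560, 20480]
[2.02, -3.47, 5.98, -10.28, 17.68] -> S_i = 2.02*(-1.72)^i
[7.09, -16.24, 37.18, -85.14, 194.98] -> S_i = 7.09*(-2.29)^i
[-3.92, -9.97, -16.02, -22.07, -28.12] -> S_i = -3.92 + -6.05*i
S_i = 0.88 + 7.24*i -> [0.88, 8.12, 15.36, 22.6, 29.84]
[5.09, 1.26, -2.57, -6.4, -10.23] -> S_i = 5.09 + -3.83*i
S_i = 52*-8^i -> [52, -416, 3328, -26624, 212992]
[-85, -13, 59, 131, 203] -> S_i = -85 + 72*i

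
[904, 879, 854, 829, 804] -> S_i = 904 + -25*i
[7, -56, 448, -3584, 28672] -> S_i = 7*-8^i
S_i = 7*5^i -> [7, 35, 175, 875, 4375]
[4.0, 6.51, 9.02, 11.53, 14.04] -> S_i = 4.00 + 2.51*i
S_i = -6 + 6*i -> [-6, 0, 6, 12, 18]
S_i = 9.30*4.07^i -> [9.3, 37.85, 154.05, 627.0, 2551.88]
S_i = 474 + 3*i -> [474, 477, 480, 483, 486]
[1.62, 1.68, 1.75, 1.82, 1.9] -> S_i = 1.62*1.04^i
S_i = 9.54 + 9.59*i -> [9.54, 19.13, 28.72, 38.31, 47.9]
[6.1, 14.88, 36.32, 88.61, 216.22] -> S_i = 6.10*2.44^i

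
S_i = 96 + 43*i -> [96, 139, 182, 225, 268]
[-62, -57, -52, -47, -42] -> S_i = -62 + 5*i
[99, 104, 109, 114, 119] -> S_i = 99 + 5*i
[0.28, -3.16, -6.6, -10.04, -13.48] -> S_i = 0.28 + -3.44*i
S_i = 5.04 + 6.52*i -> [5.04, 11.56, 18.08, 24.6, 31.12]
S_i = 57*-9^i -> [57, -513, 4617, -41553, 373977]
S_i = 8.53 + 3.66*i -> [8.53, 12.19, 15.85, 19.51, 23.17]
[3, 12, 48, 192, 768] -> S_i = 3*4^i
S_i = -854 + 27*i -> [-854, -827, -800, -773, -746]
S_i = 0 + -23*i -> [0, -23, -46, -69, -92]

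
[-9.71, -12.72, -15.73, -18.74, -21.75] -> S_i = -9.71 + -3.01*i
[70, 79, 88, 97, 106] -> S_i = 70 + 9*i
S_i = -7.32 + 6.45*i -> [-7.32, -0.87, 5.58, 12.03, 18.48]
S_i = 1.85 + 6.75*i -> [1.85, 8.6, 15.35, 22.1, 28.85]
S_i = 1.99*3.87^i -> [1.99, 7.7, 29.8, 115.34, 446.37]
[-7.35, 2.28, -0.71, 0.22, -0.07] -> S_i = -7.35*(-0.31)^i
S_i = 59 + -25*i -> [59, 34, 9, -16, -41]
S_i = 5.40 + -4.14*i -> [5.4, 1.26, -2.88, -7.02, -11.16]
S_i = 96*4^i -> [96, 384, 1536, 6144, 24576]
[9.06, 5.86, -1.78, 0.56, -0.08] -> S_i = Random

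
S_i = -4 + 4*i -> [-4, 0, 4, 8, 12]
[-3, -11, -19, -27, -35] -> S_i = -3 + -8*i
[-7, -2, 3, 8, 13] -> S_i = -7 + 5*i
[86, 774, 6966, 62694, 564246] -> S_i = 86*9^i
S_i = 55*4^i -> [55, 220, 880, 3520, 14080]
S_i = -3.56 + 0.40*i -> [-3.56, -3.16, -2.76, -2.36, -1.96]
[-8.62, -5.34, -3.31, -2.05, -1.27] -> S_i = -8.62*0.62^i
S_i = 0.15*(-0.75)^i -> [0.15, -0.11, 0.08, -0.06, 0.05]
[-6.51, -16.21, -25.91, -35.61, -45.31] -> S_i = -6.51 + -9.70*i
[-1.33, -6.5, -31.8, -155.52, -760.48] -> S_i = -1.33*4.89^i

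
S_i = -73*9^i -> [-73, -657, -5913, -53217, -478953]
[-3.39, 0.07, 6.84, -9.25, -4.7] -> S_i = Random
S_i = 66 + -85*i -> [66, -19, -104, -189, -274]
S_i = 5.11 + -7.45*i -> [5.11, -2.34, -9.79, -17.24, -24.69]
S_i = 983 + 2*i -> [983, 985, 987, 989, 991]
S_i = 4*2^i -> [4, 8, 16, 32, 64]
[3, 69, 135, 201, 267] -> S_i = 3 + 66*i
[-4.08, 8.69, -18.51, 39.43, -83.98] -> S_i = -4.08*(-2.13)^i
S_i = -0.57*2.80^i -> [-0.57, -1.6, -4.47, -12.51, -35.04]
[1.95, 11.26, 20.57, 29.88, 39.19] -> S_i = 1.95 + 9.31*i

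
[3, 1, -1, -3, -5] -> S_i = 3 + -2*i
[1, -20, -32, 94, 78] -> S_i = Random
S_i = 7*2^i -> [7, 14, 28, 56, 112]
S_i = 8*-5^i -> [8, -40, 200, -1000, 5000]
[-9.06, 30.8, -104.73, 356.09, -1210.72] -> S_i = -9.06*(-3.40)^i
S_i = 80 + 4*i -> [80, 84, 88, 92, 96]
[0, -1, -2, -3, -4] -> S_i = 0 + -1*i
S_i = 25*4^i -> [25, 100, 400, 1600, 6400]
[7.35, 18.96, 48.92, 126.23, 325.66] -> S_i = 7.35*2.58^i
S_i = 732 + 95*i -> [732, 827, 922, 1017, 1112]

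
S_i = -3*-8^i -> [-3, 24, -192, 1536, -12288]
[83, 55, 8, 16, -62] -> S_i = Random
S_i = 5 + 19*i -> [5, 24, 43, 62, 81]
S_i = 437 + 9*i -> [437, 446, 455, 464, 473]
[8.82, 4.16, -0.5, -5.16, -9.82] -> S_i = 8.82 + -4.66*i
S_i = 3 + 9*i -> [3, 12, 21, 30, 39]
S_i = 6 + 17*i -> [6, 23, 40, 57, 74]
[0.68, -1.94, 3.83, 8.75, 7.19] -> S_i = Random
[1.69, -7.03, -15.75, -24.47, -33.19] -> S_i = 1.69 + -8.72*i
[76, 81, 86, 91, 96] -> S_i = 76 + 5*i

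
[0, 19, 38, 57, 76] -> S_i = 0 + 19*i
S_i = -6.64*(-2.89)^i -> [-6.64, 19.19, -55.46, 160.27, -463.19]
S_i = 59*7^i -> [59, 413, 2891, 20237, 141659]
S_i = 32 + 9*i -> [32, 41, 50, 59, 68]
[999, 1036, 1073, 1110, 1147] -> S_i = 999 + 37*i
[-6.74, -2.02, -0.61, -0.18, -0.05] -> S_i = -6.74*0.30^i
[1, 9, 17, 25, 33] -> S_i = 1 + 8*i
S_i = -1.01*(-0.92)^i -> [-1.01, 0.93, -0.85, 0.79, -0.72]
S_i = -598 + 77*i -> [-598, -521, -444, -367, -290]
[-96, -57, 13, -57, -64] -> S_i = Random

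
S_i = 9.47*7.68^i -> [9.47, 72.73, 558.56, 4289.77, 32945.41]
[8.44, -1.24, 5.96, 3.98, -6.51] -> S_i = Random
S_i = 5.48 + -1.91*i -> [5.48, 3.57, 1.66, -0.25, -2.16]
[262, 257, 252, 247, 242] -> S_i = 262 + -5*i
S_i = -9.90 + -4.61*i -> [-9.9, -14.51, -19.12, -23.73, -28.34]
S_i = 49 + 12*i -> [49, 61, 73, 85, 97]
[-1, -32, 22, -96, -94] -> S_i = Random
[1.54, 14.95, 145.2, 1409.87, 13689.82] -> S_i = 1.54*9.71^i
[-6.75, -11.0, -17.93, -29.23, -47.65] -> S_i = -6.75*1.63^i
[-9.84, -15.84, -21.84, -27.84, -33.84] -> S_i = -9.84 + -6.00*i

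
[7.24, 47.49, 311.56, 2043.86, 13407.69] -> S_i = 7.24*6.56^i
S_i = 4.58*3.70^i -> [4.58, 16.95, 62.7, 231.99, 858.37]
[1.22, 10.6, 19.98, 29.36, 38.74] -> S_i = 1.22 + 9.38*i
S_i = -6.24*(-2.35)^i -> [-6.24, 14.66, -34.46, 80.98, -190.31]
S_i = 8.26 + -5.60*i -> [8.26, 2.66, -2.94, -8.54, -14.14]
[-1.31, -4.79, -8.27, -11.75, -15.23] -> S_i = -1.31 + -3.48*i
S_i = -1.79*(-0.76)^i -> [-1.79, 1.36, -1.03, 0.79, -0.6]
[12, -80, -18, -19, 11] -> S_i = Random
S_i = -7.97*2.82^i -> [-7.97, -22.48, -63.38, -178.73, -504.03]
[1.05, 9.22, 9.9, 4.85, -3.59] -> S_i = Random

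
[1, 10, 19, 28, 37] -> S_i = 1 + 9*i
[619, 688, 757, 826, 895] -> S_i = 619 + 69*i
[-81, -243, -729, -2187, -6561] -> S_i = -81*3^i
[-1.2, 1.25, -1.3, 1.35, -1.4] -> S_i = -1.20*(-1.04)^i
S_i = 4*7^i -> [4, 28, 196, 1372, 9604]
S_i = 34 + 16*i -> [34, 50, 66, 82, 98]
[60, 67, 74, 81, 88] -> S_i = 60 + 7*i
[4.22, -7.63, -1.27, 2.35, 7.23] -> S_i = Random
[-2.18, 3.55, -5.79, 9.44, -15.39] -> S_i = -2.18*(-1.63)^i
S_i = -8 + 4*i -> [-8, -4, 0, 4, 8]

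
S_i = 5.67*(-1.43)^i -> [5.67, -8.11, 11.59, -16.58, 23.71]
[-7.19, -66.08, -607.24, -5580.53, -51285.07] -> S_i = -7.19*9.19^i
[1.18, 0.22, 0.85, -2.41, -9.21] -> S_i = Random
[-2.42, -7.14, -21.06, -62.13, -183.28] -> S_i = -2.42*2.95^i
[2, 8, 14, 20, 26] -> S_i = 2 + 6*i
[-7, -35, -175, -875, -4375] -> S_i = -7*5^i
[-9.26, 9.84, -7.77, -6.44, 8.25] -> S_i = Random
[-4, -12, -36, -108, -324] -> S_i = -4*3^i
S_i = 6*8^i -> [6, 48, 384, 3072, 24576]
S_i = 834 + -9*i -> [834, 825, 816, 807, 798]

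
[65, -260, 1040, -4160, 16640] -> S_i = 65*-4^i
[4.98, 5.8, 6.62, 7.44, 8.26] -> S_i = 4.98 + 0.82*i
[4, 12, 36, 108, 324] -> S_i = 4*3^i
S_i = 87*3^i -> [87, 261, 783, 2349, 7047]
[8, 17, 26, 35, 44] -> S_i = 8 + 9*i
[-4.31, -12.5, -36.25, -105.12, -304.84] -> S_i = -4.31*2.90^i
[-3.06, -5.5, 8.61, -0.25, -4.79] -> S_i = Random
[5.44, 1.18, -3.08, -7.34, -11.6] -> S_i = 5.44 + -4.26*i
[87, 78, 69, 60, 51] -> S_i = 87 + -9*i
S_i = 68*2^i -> [68, 136, 272, 544, 1088]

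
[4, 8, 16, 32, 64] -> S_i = 4*2^i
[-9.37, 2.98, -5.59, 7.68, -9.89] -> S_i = Random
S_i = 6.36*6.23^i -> [6.36, 39.62, 246.85, 1537.88, 9580.97]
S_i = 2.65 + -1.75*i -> [2.65, 0.9, -0.85, -2.6, -4.35]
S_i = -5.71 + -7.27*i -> [-5.71, -12.98, -20.25, -27.52, -34.79]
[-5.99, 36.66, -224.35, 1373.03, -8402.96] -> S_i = -5.99*(-6.12)^i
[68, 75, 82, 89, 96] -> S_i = 68 + 7*i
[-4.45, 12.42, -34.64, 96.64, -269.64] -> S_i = -4.45*(-2.79)^i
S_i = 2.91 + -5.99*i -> [2.91, -3.08, -9.07, -15.06, -21.05]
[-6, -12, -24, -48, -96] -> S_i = -6*2^i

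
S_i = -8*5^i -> [-8, -40, -200, -1000, -5000]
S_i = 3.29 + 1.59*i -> [3.29, 4.88, 6.47, 8.06, 9.65]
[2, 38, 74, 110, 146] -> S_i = 2 + 36*i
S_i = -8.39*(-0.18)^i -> [-8.39, 1.51, -0.27, 0.05, -0.01]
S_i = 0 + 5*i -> [0, 5, 10, 15, 20]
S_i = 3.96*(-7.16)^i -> [3.96, -28.35, 203.01, -1453.56, 10407.52]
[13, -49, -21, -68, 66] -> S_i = Random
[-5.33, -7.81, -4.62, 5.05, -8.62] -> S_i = Random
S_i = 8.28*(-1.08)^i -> [8.28, -8.94, 9.66, -10.43, 11.26]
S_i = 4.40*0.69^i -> [4.4, 3.04, 2.09, 1.45, 1.0]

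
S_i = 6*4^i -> [6, 24, 96, 384, 1536]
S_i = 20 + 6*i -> [20, 26, 32, 38, 44]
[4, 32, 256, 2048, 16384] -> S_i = 4*8^i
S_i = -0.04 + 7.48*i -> [-0.04, 7.44, 14.92, 22.4, 29.88]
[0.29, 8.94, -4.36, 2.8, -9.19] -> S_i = Random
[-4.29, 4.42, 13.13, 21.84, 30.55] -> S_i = -4.29 + 8.71*i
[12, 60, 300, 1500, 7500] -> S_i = 12*5^i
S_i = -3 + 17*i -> [-3, 14, 31, 48, 65]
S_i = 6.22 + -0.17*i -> [6.22, 6.05, 5.88, 5.71, 5.54]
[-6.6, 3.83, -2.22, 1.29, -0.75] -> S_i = -6.60*(-0.58)^i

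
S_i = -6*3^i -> [-6, -18, -54, -162, -486]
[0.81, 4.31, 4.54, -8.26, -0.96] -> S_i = Random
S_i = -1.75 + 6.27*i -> [-1.75, 4.52, 10.79, 17.06, 23.33]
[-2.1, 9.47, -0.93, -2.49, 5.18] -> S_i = Random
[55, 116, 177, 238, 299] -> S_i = 55 + 61*i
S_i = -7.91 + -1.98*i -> [-7.91, -9.89, -11.87, -13.85, -15.83]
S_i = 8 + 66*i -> [8, 74, 140, 206, 272]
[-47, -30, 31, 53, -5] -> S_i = Random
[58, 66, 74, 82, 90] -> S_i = 58 + 8*i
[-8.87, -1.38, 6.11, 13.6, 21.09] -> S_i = -8.87 + 7.49*i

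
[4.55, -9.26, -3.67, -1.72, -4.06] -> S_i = Random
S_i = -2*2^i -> [-2, -4, -8, -16, -32]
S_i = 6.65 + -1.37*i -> [6.65, 5.28, 3.91, 2.54, 1.17]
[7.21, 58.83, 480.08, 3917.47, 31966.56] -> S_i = 7.21*8.16^i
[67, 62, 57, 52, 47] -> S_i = 67 + -5*i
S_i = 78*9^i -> [78, 702, 6318, 56862, 511758]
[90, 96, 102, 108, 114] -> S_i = 90 + 6*i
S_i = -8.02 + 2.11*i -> [-8.02, -5.91, -3.8, -1.69, 0.42]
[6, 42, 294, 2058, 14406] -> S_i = 6*7^i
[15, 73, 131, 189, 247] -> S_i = 15 + 58*i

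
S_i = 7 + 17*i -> [7, 24, 41, 58, 75]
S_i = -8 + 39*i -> [-8, 31, 70, 109, 148]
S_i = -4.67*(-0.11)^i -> [-4.67, 0.51, -0.06, 0.01, -0.0]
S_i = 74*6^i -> [74, 444, 2664, 15984, 95904]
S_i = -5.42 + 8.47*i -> [-5.42, 3.05, 11.52, 19.99, 28.46]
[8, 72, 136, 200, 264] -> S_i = 8 + 64*i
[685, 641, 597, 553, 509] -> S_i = 685 + -44*i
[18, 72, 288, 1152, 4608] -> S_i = 18*4^i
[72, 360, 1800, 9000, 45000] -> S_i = 72*5^i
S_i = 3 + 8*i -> [3, 11, 19, 27, 35]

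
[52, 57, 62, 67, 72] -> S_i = 52 + 5*i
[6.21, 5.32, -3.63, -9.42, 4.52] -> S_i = Random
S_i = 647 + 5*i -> [647, 652, 657, 662, 667]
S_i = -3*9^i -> [-3, -27, -243, -2187, -19683]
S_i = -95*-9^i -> [-95, 855, -7695, 69255, -623295]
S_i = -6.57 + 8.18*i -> [-6.57, 1.61, 9.79, 17.97, 26.15]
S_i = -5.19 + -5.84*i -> [-5.19, -11.03, -16.87, -22.71, -28.55]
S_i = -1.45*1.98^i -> [-1.45, -2.87, -5.68, -11.26, -22.29]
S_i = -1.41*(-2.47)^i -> [-1.41, 3.48, -8.6, 21.25, -52.48]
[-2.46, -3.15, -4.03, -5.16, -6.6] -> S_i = -2.46*1.28^i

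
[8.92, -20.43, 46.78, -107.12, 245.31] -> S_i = 8.92*(-2.29)^i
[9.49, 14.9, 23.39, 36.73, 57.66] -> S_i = 9.49*1.57^i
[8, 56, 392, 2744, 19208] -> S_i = 8*7^i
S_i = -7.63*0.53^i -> [-7.63, -4.04, -2.14, -1.14, -0.6]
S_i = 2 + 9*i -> [2, 11, 20, 29, 38]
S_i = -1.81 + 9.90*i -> [-1.81, 8.09, 17.99, 27.89, 37.79]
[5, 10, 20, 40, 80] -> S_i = 5*2^i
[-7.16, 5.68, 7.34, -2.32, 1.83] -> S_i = Random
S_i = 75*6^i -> [75, 450, 2700, 16200, 97200]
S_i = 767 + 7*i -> [767, 774, 781, 788, 795]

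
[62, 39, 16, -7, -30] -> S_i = 62 + -23*i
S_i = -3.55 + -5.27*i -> [-3.55, -8.82, -14.09, -19.36, -24.63]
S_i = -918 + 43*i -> [-918, -875, -832, -789, -746]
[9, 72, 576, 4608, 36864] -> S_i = 9*8^i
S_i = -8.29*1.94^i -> [-8.29, -16.08, -31.2, -60.53, -117.43]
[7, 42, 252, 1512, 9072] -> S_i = 7*6^i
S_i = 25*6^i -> [25, 150, 900, 5400, 32400]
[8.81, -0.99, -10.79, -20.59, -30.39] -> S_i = 8.81 + -9.80*i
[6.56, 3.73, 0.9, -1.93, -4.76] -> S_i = 6.56 + -2.83*i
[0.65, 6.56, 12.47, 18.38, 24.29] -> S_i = 0.65 + 5.91*i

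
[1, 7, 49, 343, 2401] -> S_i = 1*7^i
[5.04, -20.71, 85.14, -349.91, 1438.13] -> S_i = 5.04*(-4.11)^i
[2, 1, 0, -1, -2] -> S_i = 2 + -1*i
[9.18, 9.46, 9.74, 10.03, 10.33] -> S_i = 9.18*1.03^i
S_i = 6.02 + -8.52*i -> [6.02, -2.5, -11.02, -19.54, -28.06]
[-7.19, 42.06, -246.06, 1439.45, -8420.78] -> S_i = -7.19*(-5.85)^i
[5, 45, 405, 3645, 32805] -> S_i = 5*9^i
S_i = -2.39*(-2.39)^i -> [-2.39, 5.71, -13.65, 32.63, -77.98]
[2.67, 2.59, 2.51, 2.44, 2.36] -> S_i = 2.67*0.97^i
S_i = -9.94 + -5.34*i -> [-9.94, -15.28, -20.62, -25.96, -31.3]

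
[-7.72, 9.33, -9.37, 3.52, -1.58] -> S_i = Random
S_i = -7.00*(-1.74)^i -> [-7.0, 12.18, -21.19, 36.88, -64.16]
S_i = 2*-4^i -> [2, -8, 32, -128, 512]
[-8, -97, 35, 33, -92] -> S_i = Random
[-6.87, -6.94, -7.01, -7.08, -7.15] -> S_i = -6.87*1.01^i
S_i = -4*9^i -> [-4, -36, -324, -2916, -26244]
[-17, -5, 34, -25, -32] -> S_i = Random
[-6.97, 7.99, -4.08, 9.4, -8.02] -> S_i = Random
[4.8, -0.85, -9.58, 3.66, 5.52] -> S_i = Random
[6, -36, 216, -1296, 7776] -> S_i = 6*-6^i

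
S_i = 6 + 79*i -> [6, 85, 164, 243, 322]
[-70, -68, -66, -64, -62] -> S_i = -70 + 2*i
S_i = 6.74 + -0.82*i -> [6.74, 5.92, 5.1, 4.28, 3.46]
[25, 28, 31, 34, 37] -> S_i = 25 + 3*i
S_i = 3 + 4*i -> [3, 7, 11, 15, 19]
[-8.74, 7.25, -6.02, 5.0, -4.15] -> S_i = -8.74*(-0.83)^i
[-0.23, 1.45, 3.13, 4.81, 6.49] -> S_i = -0.23 + 1.68*i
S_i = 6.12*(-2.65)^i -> [6.12, -16.22, 42.98, -113.89, 301.81]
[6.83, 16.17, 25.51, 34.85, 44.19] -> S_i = 6.83 + 9.34*i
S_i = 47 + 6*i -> [47, 53, 59, 65, 71]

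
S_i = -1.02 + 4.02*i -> [-1.02, 3.0, 7.02, 11.04, 15.06]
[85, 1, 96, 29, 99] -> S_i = Random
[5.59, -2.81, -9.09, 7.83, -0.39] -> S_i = Random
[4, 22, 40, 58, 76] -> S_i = 4 + 18*i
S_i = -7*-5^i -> [-7, 35, -175, 875, -4375]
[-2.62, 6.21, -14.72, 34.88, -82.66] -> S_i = -2.62*(-2.37)^i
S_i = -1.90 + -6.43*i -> [-1.9, -8.33, -14.76, -21.19, -27.62]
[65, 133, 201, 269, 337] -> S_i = 65 + 68*i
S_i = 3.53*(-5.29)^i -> [3.53, -18.67, 98.78, -522.57, 2764.38]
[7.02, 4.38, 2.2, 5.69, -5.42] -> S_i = Random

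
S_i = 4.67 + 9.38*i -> [4.67, 14.05, 23.43, 32.81, 42.19]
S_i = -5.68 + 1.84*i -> [-5.68, -3.84, -2.0, -0.16, 1.68]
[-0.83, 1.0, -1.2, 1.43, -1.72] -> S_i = -0.83*(-1.20)^i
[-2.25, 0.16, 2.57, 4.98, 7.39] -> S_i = -2.25 + 2.41*i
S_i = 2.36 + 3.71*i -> [2.36, 6.07, 9.78, 13.49, 17.2]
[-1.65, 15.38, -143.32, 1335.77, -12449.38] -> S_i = -1.65*(-9.32)^i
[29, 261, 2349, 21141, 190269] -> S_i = 29*9^i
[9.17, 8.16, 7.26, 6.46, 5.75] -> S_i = 9.17*0.89^i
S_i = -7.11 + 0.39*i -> [-7.11, -6.72, -6.33, -5.94, -5.55]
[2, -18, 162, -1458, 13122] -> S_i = 2*-9^i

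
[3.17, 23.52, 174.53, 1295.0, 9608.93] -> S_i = 3.17*7.42^i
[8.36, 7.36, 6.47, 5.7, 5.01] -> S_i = 8.36*0.88^i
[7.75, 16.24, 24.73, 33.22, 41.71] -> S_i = 7.75 + 8.49*i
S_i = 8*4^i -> [8, 32, 128, 512, 2048]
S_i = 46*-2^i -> [46, -92, 184, -368, 736]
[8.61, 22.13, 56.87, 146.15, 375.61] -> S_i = 8.61*2.57^i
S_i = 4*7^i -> [4, 28, 196, 1372, 9604]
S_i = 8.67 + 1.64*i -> [8.67, 10.31, 11.95, 13.59, 15.23]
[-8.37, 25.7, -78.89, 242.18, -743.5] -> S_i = -8.37*(-3.07)^i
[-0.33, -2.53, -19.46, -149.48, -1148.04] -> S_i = -0.33*7.68^i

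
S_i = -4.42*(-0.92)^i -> [-4.42, 4.07, -3.74, 3.44, -3.17]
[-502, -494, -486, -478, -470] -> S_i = -502 + 8*i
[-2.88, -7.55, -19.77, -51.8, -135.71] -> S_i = -2.88*2.62^i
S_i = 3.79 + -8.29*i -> [3.79, -4.5, -12.79, -21.08, -29.37]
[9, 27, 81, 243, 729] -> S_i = 9*3^i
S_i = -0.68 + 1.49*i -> [-0.68, 0.81, 2.3, 3.79, 5.28]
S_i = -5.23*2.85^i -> [-5.23, -14.91, -42.48, -121.07, -345.05]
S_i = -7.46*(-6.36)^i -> [-7.46, 47.45, -301.75, 1919.16, -12205.83]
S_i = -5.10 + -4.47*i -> [-5.1, -9.57, -14.04, -18.51, -22.98]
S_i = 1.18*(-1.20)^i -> [1.18, -1.42, 1.7, -2.04, 2.45]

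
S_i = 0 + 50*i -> [0, 50, 100, 150, 200]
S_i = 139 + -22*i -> [139, 117, 95, 73, 51]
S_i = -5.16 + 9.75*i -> [-5.16, 4.59, 14.34, 24.09, 33.84]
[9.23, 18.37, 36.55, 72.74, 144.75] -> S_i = 9.23*1.99^i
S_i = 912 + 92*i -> [912, 1004, 1096, 1188, 1280]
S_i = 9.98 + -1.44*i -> [9.98, 8.54, 7.1, 5.66, 4.22]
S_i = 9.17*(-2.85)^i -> [9.17, -26.13, 74.48, -212.28, 604.99]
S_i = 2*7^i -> [2, 14, 98, 686, 4802]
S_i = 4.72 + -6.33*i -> [4.72, -1.61, -7.94, -14.27, -20.6]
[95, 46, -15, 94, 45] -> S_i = Random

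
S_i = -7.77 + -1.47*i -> [-7.77, -9.24, -10.71, -12.18, -13.65]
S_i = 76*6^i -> [76, 456, 2736, 16416, 98496]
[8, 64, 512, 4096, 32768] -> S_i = 8*8^i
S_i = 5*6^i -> [5, 30, 180, 1080, 6480]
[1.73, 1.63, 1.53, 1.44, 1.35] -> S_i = 1.73*0.94^i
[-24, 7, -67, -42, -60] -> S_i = Random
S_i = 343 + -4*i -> [343, 339, 335, 331, 327]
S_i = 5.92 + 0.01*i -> [5.92, 5.93, 5.94, 5.95, 5.96]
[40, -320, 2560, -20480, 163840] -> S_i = 40*-8^i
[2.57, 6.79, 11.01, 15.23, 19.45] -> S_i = 2.57 + 4.22*i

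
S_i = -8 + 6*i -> [-8, -2, 4, 10, 16]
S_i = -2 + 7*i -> [-2, 5, 12, 19, 26]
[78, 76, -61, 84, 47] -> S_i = Random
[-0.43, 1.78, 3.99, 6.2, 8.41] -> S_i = -0.43 + 2.21*i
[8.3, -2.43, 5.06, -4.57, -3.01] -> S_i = Random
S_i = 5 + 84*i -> [5, 89, 173, 257, 341]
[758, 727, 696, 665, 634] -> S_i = 758 + -31*i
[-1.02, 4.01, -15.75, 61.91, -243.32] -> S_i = -1.02*(-3.93)^i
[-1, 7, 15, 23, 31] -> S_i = -1 + 8*i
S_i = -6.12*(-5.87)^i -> [-6.12, 35.92, -210.88, 1237.84, -7266.14]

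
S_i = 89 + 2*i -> [89, 91, 93, 95, 97]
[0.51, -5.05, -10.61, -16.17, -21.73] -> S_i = 0.51 + -5.56*i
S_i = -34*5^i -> [-34, -170, -850, -4250, -21250]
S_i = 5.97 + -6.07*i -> [5.97, -0.1, -6.17, -12.24, -18.31]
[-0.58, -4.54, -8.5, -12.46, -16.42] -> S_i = -0.58 + -3.96*i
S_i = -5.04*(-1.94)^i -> [-5.04, 9.78, -18.97, 36.8, -71.39]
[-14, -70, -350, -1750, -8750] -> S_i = -14*5^i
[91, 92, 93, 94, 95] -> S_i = 91 + 1*i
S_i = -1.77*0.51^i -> [-1.77, -0.9, -0.46, -0.23, -0.12]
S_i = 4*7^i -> [4, 28, 196, 1372, 9604]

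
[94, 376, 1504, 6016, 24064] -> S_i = 94*4^i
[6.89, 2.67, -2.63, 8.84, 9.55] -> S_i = Random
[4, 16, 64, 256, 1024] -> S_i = 4*4^i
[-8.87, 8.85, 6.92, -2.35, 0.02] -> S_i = Random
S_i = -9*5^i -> [-9, -45, -225, -1125, -5625]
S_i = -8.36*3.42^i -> [-8.36, -28.59, -97.78, -334.41, -1143.7]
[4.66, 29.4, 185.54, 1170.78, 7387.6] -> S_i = 4.66*6.31^i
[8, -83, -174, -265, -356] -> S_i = 8 + -91*i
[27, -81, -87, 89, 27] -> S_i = Random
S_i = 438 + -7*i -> [438, 431, 424, 417, 410]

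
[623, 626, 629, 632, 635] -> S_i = 623 + 3*i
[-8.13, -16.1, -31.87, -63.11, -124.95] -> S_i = -8.13*1.98^i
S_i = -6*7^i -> [-6, -42, -294, -2058, -14406]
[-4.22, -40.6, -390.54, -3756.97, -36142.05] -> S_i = -4.22*9.62^i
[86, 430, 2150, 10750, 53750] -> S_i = 86*5^i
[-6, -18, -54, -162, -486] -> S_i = -6*3^i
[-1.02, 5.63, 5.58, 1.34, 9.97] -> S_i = Random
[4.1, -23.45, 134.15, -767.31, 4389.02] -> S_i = 4.10*(-5.72)^i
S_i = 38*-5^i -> [38, -190, 950, -4750, 23750]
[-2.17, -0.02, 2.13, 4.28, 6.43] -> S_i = -2.17 + 2.15*i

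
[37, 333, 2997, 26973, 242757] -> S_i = 37*9^i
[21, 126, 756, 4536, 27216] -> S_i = 21*6^i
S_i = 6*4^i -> [6, 24, 96, 384, 1536]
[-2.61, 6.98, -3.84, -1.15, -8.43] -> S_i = Random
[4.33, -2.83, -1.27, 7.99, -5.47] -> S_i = Random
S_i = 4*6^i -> [4, 24, 144, 864, 5184]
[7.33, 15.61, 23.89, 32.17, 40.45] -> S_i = 7.33 + 8.28*i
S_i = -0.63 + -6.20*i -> [-0.63, -6.83, -13.03, -19.23, -25.43]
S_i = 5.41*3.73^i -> [5.41, 20.18, 75.27, 280.75, 1047.21]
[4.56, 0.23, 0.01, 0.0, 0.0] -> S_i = 4.56*0.05^i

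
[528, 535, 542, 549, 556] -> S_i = 528 + 7*i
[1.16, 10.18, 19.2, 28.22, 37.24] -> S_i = 1.16 + 9.02*i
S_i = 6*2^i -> [6, 12, 24, 48, 96]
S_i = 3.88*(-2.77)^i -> [3.88, -10.75, 29.77, -82.47, 228.43]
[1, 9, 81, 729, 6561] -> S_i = 1*9^i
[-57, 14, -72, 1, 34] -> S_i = Random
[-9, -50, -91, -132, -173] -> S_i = -9 + -41*i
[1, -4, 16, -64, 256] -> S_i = 1*-4^i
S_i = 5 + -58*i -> [5, -53, -111, -169, -227]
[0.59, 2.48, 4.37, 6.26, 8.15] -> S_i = 0.59 + 1.89*i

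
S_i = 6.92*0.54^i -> [6.92, 3.74, 2.02, 1.09, 0.59]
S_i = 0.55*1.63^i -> [0.55, 0.9, 1.46, 2.38, 3.88]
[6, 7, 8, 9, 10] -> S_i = 6 + 1*i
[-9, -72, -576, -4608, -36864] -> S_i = -9*8^i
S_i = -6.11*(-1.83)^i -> [-6.11, 11.18, -20.46, 37.45, -68.52]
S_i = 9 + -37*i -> [9, -28, -65, -102, -139]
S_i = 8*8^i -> [8, 64, 512, 4096, 32768]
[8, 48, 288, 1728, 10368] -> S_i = 8*6^i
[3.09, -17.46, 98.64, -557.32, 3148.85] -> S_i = 3.09*(-5.65)^i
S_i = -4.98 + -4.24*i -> [-4.98, -9.22, -13.46, -17.7, -21.94]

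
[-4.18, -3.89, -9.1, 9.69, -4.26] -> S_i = Random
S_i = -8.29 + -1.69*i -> [-8.29, -9.98, -11.67, -13.36, -15.05]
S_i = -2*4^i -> [-2, -8, -32, -128, -512]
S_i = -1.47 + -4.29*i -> [-1.47, -5.76, -10.05, -14.34, -18.63]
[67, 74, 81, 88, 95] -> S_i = 67 + 7*i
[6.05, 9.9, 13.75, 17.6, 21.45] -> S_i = 6.05 + 3.85*i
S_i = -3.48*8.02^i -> [-3.48, -27.91, -223.83, -1795.16, -14397.16]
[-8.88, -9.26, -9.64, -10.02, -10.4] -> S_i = -8.88 + -0.38*i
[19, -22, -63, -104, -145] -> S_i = 19 + -41*i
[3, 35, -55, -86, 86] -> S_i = Random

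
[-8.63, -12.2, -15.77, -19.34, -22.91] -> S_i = -8.63 + -3.57*i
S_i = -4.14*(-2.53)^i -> [-4.14, 10.47, -26.5, 67.04, -169.62]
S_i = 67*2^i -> [67, 134, 268, 536, 1072]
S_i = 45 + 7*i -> [45, 52, 59, 66, 73]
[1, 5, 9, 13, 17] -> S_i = 1 + 4*i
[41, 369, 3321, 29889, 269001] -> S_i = 41*9^i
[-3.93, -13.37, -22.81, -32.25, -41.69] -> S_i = -3.93 + -9.44*i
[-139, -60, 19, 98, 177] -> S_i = -139 + 79*i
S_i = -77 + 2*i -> [-77, -75, -73, -71, -69]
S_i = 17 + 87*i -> [17, 104, 191, 278, 365]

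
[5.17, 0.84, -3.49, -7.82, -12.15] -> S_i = 5.17 + -4.33*i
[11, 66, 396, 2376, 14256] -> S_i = 11*6^i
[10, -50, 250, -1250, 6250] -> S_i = 10*-5^i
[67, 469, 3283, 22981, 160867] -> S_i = 67*7^i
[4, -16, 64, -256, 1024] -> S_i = 4*-4^i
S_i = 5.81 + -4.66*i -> [5.81, 1.15, -3.51, -8.17, -12.83]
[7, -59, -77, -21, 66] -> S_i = Random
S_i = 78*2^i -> [78, 156, 312, 624, 1248]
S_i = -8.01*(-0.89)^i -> [-8.01, 7.13, -6.34, 5.65, -5.03]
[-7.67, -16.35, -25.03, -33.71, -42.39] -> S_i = -7.67 + -8.68*i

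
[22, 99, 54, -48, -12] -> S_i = Random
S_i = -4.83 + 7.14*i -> [-4.83, 2.31, 9.45, 16.59, 23.73]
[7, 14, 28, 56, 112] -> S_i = 7*2^i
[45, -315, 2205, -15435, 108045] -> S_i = 45*-7^i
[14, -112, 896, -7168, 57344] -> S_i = 14*-8^i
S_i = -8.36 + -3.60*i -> [-8.36, -11.96, -15.56, -19.16, -22.76]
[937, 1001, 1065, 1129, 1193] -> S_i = 937 + 64*i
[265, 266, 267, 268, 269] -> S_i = 265 + 1*i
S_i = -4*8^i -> [-4, -32, -256, -2048, -16384]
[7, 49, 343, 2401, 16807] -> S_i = 7*7^i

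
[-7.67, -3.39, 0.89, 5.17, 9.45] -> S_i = -7.67 + 4.28*i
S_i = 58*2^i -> [58, 116, 232, 464, 928]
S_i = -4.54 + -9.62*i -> [-4.54, -14.16, -23.78, -33.4, -43.02]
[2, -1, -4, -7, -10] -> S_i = 2 + -3*i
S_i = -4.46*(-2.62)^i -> [-4.46, 11.69, -30.62, 80.21, -210.16]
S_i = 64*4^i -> [64, 256, 1024, 4096, 16384]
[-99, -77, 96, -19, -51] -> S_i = Random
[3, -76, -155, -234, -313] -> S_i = 3 + -79*i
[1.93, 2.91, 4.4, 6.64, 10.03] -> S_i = 1.93*1.51^i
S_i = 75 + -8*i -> [75, 67, 59, 51, 43]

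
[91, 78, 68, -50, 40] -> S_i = Random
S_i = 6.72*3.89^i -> [6.72, 26.14, 101.69, 395.57, 1538.75]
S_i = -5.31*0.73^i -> [-5.31, -3.88, -2.83, -2.07, -1.51]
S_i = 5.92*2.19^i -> [5.92, 12.96, 28.39, 62.18, 136.18]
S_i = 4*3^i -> [4, 12, 36, 108, 324]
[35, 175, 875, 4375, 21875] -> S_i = 35*5^i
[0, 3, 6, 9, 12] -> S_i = 0 + 3*i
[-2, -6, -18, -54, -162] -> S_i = -2*3^i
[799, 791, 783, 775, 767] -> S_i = 799 + -8*i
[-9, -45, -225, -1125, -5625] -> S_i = -9*5^i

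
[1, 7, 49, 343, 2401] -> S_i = 1*7^i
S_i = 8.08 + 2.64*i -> [8.08, 10.72, 13.36, 16.0, 18.64]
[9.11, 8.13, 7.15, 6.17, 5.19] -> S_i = 9.11 + -0.98*i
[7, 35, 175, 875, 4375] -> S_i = 7*5^i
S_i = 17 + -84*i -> [17, -67, -151, -235, -319]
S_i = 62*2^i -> [62, 124, 248, 496, 992]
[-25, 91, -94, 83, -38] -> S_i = Random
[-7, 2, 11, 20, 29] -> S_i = -7 + 9*i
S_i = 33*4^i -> [33, 132, 528, 2112, 8448]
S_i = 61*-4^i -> [61, -244, 976, -3904, 15616]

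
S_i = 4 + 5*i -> [4, 9, 14, 19, 24]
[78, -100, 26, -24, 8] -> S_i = Random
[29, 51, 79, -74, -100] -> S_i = Random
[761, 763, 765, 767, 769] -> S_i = 761 + 2*i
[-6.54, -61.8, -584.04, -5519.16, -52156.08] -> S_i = -6.54*9.45^i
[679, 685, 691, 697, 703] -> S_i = 679 + 6*i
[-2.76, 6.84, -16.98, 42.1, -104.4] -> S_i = -2.76*(-2.48)^i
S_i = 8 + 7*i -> [8, 15, 22, 29, 36]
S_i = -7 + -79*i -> [-7, -86, -165, -244, -323]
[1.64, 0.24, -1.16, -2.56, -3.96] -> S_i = 1.64 + -1.40*i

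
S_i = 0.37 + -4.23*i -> [0.37, -3.86, -8.09, -12.32, -16.55]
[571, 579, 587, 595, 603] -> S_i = 571 + 8*i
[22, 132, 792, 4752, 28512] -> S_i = 22*6^i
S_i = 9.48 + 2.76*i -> [9.48, 12.24, 15.0, 17.76, 20.52]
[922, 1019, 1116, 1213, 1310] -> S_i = 922 + 97*i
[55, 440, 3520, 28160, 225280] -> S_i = 55*8^i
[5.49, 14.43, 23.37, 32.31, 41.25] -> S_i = 5.49 + 8.94*i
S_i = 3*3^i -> [3, 9, 27, 81, 243]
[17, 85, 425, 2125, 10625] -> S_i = 17*5^i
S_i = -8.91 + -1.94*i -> [-8.91, -10.85, -12.79, -14.73, -16.67]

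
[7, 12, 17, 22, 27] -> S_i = 7 + 5*i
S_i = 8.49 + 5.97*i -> [8.49, 14.46, 20.43, 26.4, 32.37]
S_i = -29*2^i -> [-29, -58, -116, -232, -464]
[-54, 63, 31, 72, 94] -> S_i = Random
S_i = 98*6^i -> [98, 588, 3528, 21168, 127008]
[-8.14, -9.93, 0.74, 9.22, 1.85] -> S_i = Random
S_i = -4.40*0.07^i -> [-4.4, -0.31, -0.02, -0.0, -0.0]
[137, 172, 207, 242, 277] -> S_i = 137 + 35*i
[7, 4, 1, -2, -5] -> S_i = 7 + -3*i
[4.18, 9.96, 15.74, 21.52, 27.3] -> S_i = 4.18 + 5.78*i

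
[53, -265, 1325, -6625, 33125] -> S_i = 53*-5^i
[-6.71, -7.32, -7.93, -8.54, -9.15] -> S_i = -6.71 + -0.61*i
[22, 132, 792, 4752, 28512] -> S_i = 22*6^i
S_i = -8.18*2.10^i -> [-8.18, -17.18, -36.07, -75.75, -159.09]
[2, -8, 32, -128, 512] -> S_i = 2*-4^i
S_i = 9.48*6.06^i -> [9.48, 57.45, 348.14, 2109.73, 12784.94]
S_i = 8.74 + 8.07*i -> [8.74, 16.81, 24.88, 32.95, 41.02]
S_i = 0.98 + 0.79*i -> [0.98, 1.77, 2.56, 3.35, 4.14]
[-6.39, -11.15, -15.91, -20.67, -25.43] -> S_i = -6.39 + -4.76*i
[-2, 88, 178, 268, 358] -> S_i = -2 + 90*i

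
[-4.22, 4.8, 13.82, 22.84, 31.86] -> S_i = -4.22 + 9.02*i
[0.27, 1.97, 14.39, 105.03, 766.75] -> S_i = 0.27*7.30^i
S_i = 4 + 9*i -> [4, 13, 22, 31, 40]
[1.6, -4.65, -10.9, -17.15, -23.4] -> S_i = 1.60 + -6.25*i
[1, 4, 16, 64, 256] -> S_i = 1*4^i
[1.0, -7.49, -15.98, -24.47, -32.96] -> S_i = 1.00 + -8.49*i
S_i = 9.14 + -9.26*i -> [9.14, -0.12, -9.38, -18.64, -27.9]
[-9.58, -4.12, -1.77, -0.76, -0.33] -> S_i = -9.58*0.43^i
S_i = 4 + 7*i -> [4, 11, 18, 25, 32]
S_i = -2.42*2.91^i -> [-2.42, -7.04, -20.49, -59.63, -173.54]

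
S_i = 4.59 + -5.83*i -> [4.59, -1.24, -7.07, -12.9, -18.73]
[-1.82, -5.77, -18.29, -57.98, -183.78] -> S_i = -1.82*3.17^i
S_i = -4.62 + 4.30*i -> [-4.62, -0.32, 3.98, 8.28, 12.58]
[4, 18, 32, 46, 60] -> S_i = 4 + 14*i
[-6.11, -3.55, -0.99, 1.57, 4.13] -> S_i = -6.11 + 2.56*i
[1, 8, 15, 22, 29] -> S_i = 1 + 7*i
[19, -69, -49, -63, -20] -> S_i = Random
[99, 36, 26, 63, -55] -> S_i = Random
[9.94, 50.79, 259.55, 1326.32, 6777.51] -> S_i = 9.94*5.11^i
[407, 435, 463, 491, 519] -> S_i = 407 + 28*i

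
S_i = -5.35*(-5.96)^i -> [-5.35, 31.89, -190.04, 1132.64, -6750.54]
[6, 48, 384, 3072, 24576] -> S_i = 6*8^i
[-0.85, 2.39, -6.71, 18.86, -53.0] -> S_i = -0.85*(-2.81)^i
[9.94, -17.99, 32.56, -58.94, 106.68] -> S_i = 9.94*(-1.81)^i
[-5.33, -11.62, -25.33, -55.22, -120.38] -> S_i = -5.33*2.18^i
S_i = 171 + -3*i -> [171, 168, 165, 162, 159]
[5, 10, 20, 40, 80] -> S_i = 5*2^i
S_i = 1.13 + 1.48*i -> [1.13, 2.61, 4.09, 5.57, 7.05]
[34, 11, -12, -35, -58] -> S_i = 34 + -23*i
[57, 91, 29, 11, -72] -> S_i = Random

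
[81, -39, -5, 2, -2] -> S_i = Random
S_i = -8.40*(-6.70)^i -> [-8.4, 56.28, -377.08, 2526.41, -16926.94]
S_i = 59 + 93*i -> [59, 152, 245, 338, 431]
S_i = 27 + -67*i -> [27, -40, -107, -174, -241]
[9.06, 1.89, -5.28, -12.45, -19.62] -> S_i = 9.06 + -7.17*i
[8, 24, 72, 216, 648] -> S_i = 8*3^i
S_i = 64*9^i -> [64, 576, 5184, 46656, 419904]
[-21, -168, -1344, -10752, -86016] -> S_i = -21*8^i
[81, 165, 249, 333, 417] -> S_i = 81 + 84*i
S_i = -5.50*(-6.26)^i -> [-5.5, 34.43, -215.53, 1349.23, -8446.17]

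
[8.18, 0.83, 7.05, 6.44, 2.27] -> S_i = Random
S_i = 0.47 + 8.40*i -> [0.47, 8.87, 17.27, 25.67, 34.07]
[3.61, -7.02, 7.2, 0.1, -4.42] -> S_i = Random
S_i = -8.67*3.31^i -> [-8.67, -28.7, -94.99, -314.41, -1040.71]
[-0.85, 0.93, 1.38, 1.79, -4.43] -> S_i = Random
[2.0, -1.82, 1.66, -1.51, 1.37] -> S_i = 2.00*(-0.91)^i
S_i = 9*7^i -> [9, 63, 441, 3087, 21609]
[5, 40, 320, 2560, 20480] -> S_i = 5*8^i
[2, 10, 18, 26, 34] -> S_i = 2 + 8*i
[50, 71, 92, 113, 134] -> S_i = 50 + 21*i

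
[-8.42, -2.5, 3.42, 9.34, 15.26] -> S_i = -8.42 + 5.92*i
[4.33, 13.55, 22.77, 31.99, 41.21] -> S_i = 4.33 + 9.22*i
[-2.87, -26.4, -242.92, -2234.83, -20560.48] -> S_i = -2.87*9.20^i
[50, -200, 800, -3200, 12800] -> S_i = 50*-4^i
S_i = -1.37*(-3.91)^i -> [-1.37, 5.36, -20.94, 81.89, -320.2]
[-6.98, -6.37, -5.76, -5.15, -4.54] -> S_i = -6.98 + 0.61*i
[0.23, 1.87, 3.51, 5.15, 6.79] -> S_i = 0.23 + 1.64*i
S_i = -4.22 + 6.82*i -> [-4.22, 2.6, 9.42, 16.24, 23.06]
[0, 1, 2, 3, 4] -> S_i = 0 + 1*i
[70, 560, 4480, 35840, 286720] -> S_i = 70*8^i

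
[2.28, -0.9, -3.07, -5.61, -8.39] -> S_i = Random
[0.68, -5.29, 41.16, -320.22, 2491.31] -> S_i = 0.68*(-7.78)^i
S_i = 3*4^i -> [3, 12, 48, 192, 768]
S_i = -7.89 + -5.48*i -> [-7.89, -13.37, -18.85, -24.33, -29.81]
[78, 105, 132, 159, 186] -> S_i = 78 + 27*i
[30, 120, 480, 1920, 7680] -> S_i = 30*4^i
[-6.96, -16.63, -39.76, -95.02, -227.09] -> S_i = -6.96*2.39^i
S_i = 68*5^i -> [68, 340, 1700, 8500, 42500]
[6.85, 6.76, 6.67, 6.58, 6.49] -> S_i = 6.85 + -0.09*i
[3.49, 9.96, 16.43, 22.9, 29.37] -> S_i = 3.49 + 6.47*i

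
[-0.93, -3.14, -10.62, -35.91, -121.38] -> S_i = -0.93*3.38^i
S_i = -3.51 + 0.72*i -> [-3.51, -2.79, -2.07, -1.35, -0.63]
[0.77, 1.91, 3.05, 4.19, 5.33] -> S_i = 0.77 + 1.14*i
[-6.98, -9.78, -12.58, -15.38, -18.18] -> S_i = -6.98 + -2.80*i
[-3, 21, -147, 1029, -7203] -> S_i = -3*-7^i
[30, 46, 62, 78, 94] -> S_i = 30 + 16*i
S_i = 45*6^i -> [45, 270, 1620, 9720, 58320]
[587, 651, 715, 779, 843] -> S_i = 587 + 64*i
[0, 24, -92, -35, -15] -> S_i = Random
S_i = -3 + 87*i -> [-3, 84, 171, 258, 345]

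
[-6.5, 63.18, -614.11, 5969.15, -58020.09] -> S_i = -6.50*(-9.72)^i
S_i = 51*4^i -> [51, 204, 816, 3264, 13056]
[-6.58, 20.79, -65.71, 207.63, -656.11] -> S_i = -6.58*(-3.16)^i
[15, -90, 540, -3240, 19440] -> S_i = 15*-6^i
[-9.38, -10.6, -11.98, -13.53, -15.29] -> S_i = -9.38*1.13^i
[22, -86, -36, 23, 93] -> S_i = Random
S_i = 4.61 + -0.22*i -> [4.61, 4.39, 4.17, 3.95, 3.73]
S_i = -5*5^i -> [-5, -25, -125, -625, -3125]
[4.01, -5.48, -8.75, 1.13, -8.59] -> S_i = Random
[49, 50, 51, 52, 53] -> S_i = 49 + 1*i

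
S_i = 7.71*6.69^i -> [7.71, 51.58, 345.07, 2308.52, 15443.97]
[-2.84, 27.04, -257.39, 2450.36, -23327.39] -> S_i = -2.84*(-9.52)^i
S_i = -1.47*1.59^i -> [-1.47, -2.34, -3.72, -5.91, -9.4]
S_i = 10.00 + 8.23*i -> [10.0, 18.23, 26.46, 34.69, 42.92]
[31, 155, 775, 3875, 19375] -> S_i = 31*5^i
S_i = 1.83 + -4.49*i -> [1.83, -2.66, -7.15, -11.64, -16.13]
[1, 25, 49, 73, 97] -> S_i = 1 + 24*i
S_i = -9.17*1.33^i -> [-9.17, -12.2, -16.22, -21.57, -28.69]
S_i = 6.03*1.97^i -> [6.03, 11.88, 23.4, 46.1, 90.82]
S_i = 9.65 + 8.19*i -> [9.65, 17.84, 26.03, 34.22, 42.41]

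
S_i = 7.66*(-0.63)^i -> [7.66, -4.83, 3.04, -1.92, 1.21]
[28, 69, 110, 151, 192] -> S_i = 28 + 41*i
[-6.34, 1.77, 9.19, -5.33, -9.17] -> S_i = Random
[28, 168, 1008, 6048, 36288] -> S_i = 28*6^i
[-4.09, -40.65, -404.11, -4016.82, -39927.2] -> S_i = -4.09*9.94^i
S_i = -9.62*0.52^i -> [-9.62, -5.0, -2.6, -1.35, -0.7]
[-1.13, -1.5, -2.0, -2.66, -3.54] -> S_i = -1.13*1.33^i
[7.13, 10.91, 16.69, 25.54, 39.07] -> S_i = 7.13*1.53^i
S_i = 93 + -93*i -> [93, 0, -93, -186, -279]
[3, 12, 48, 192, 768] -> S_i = 3*4^i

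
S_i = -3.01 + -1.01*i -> [-3.01, -4.02, -5.03, -6.04, -7.05]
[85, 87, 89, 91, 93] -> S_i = 85 + 2*i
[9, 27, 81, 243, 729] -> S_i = 9*3^i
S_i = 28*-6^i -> [28, -168, 1008, -6048, 36288]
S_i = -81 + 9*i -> [-81, -72, -63, -54, -45]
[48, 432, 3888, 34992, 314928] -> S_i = 48*9^i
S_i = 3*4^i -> [3, 12, 48, 192, 768]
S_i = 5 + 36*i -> [5, 41, 77, 113, 149]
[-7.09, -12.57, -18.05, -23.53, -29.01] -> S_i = -7.09 + -5.48*i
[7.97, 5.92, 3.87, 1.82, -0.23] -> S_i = 7.97 + -2.05*i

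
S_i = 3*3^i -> [3, 9, 27, 81, 243]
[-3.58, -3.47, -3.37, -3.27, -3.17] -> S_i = -3.58*0.97^i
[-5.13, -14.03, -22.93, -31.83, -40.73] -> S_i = -5.13 + -8.90*i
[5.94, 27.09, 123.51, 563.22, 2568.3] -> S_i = 5.94*4.56^i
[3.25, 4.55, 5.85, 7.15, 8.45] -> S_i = 3.25 + 1.30*i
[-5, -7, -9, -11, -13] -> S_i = -5 + -2*i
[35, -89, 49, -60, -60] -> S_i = Random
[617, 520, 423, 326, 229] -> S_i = 617 + -97*i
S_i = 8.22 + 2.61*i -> [8.22, 10.83, 13.44, 16.05, 18.66]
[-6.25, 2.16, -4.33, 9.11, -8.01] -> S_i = Random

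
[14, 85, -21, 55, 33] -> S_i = Random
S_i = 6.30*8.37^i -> [6.3, 52.73, 441.36, 3694.17, 30920.21]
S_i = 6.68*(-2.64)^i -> [6.68, -17.64, 46.56, -122.91, 324.48]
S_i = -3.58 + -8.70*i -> [-3.58, -12.28, -20.98, -29.68, -38.38]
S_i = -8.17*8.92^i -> [-8.17, -72.88, -650.06, -5798.51, -51722.73]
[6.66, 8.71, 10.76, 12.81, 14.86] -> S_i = 6.66 + 2.05*i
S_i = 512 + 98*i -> [512, 610, 708, 806, 904]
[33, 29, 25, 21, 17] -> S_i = 33 + -4*i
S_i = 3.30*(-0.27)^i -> [3.3, -0.89, 0.24, -0.06, 0.02]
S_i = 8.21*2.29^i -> [8.21, 18.8, 43.05, 98.59, 225.78]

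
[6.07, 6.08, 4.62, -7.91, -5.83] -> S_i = Random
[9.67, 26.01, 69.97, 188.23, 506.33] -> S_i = 9.67*2.69^i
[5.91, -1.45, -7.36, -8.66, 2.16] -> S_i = Random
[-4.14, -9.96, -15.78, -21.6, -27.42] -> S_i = -4.14 + -5.82*i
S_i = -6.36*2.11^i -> [-6.36, -13.42, -28.32, -59.75, -126.06]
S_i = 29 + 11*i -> [29, 40, 51, 62, 73]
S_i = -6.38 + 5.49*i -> [-6.38, -0.89, 4.6, 10.09, 15.58]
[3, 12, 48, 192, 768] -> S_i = 3*4^i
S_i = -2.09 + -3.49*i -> [-2.09, -5.58, -9.07, -12.56, -16.05]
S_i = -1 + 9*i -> [-1, 8, 17, 26, 35]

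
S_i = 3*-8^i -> [3, -24, 192, -1536, 12288]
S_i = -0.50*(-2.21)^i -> [-0.5, 1.1, -2.44, 5.4, -11.93]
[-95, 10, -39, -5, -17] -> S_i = Random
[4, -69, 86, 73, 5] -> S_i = Random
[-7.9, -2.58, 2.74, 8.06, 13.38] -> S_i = -7.90 + 5.32*i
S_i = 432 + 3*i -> [432, 435, 438, 441, 444]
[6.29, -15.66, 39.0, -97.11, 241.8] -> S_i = 6.29*(-2.49)^i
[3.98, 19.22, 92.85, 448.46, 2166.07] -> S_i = 3.98*4.83^i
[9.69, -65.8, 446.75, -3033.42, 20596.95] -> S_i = 9.69*(-6.79)^i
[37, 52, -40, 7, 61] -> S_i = Random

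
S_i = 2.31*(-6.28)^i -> [2.31, -14.51, 91.1, -572.12, 3592.94]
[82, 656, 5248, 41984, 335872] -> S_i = 82*8^i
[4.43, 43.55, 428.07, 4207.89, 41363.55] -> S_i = 4.43*9.83^i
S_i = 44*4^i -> [44, 176, 704, 2816, 11264]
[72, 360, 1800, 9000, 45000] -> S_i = 72*5^i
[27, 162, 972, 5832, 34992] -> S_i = 27*6^i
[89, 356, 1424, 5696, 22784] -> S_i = 89*4^i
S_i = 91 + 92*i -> [91, 183, 275, 367, 459]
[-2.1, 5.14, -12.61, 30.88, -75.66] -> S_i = -2.10*(-2.45)^i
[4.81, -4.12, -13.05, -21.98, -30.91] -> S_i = 4.81 + -8.93*i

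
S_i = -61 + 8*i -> [-61, -53, -45, -37, -29]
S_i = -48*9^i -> [-48, -432, -3888, -34992, -314928]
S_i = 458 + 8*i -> [458, 466, 474, 482, 490]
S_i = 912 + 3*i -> [912, 915, 918, 921, 924]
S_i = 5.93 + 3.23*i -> [5.93, 9.16, 12.39, 15.62, 18.85]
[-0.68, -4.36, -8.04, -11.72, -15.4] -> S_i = -0.68 + -3.68*i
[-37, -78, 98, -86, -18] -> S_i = Random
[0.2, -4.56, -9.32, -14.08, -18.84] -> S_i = 0.20 + -4.76*i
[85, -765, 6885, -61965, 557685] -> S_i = 85*-9^i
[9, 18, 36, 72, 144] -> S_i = 9*2^i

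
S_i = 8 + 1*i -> [8, 9, 10, 11, 12]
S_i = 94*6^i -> [94, 564, 3384, 20304, 121824]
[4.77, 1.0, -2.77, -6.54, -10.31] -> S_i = 4.77 + -3.77*i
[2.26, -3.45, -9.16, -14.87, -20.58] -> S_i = 2.26 + -5.71*i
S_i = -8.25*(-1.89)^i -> [-8.25, 15.59, -29.47, 55.7, -105.27]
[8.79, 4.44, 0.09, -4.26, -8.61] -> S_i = 8.79 + -4.35*i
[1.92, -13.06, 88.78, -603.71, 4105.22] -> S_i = 1.92*(-6.80)^i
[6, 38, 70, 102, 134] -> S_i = 6 + 32*i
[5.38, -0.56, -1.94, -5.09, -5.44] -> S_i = Random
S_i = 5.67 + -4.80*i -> [5.67, 0.87, -3.93, -8.73, -13.53]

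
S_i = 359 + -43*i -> [359, 316, 273, 230, 187]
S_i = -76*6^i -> [-76, -456, -2736, -16416, -98496]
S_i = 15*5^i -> [15, 75, 375, 1875, 9375]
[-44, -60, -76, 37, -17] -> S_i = Random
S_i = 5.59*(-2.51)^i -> [5.59, -14.03, 35.22, -88.4, 221.87]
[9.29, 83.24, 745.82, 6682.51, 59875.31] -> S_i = 9.29*8.96^i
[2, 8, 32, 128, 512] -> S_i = 2*4^i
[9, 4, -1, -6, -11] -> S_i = 9 + -5*i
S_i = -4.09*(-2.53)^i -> [-4.09, 10.35, -26.18, 66.23, -167.57]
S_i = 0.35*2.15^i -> [0.35, 0.75, 1.62, 3.48, 7.48]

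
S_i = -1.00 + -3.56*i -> [-1.0, -4.56, -8.12, -11.68, -15.24]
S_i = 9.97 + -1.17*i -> [9.97, 8.8, 7.63, 6.46, 5.29]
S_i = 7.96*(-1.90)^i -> [7.96, -15.12, 28.74, -54.6, 103.74]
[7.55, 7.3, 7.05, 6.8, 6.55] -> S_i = 7.55 + -0.25*i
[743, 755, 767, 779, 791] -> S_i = 743 + 12*i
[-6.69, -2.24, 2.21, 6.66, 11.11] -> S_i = -6.69 + 4.45*i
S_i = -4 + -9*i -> [-4, -13, -22, -31, -40]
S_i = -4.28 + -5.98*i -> [-4.28, -10.26, -16.24, -22.22, -28.2]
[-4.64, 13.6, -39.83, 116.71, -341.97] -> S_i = -4.64*(-2.93)^i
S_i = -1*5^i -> [-1, -5, -25, -125, -625]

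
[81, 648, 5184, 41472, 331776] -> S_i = 81*8^i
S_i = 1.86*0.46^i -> [1.86, 0.86, 0.39, 0.18, 0.08]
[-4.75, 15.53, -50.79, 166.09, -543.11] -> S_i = -4.75*(-3.27)^i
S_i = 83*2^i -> [83, 166, 332, 664, 1328]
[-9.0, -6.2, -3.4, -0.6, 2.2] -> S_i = -9.00 + 2.80*i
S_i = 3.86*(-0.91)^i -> [3.86, -3.51, 3.2, -2.91, 2.65]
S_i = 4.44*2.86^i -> [4.44, 12.7, 36.32, 103.87, 297.06]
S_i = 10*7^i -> [10, 70, 490, 3430, 24010]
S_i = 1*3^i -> [1, 3, 9, 27, 81]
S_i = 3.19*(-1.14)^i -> [3.19, -3.64, 4.15, -4.73, 5.39]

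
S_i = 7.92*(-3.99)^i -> [7.92, -31.6, 126.09, -503.09, 2007.32]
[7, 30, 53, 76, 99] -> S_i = 7 + 23*i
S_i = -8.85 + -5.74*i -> [-8.85, -14.59, -20.33, -26.07, -31.81]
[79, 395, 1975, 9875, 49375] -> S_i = 79*5^i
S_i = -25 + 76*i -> [-25, 51, 127, 203, 279]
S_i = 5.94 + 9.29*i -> [5.94, 15.23, 24.52, 33.81, 43.1]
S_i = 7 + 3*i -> [7, 10, 13, 16, 19]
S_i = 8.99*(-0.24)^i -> [8.99, -2.16, 0.52, -0.12, 0.03]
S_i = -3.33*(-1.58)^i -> [-3.33, 5.26, -8.31, 13.13, -20.75]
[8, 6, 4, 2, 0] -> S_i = 8 + -2*i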